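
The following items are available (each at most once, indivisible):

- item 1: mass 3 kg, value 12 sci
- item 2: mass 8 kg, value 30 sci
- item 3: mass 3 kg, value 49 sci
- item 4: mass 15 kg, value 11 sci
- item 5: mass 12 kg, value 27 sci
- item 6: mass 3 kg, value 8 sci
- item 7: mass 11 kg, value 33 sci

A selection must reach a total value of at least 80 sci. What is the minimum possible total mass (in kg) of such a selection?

Subsets with value ≥ 80, sorted by total mass:
- item 1+item 2+item 3: mass 14, value 91
- item 2+item 3+item 6: mass 14, value 87
Minimum mass: 14 kg.

14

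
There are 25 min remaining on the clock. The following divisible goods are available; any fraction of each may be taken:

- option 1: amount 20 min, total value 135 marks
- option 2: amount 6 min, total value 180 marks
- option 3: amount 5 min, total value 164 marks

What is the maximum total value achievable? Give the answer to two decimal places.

438.50

Take in order of value per unit:
- option 3 (164/5 per unit): all 5 → value 164, running total 164.00
- option 2 (180/6 per unit): all 6 → value 180, running total 344.00
- option 1 (135/20 per unit): 14 of 20 → value 14×135/20 = 94.5000, running total 438.50
Total 438.50.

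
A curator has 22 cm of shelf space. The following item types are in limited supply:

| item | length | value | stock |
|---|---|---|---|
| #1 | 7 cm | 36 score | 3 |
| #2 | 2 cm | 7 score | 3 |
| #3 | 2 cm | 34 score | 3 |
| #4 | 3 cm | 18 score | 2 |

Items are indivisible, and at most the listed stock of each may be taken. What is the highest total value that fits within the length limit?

Top feasible selections:
- 1×#1 + 1×#2 + 3×#3 + 2×#4: length 21, value 181
- 2×#1 + 1×#2 + 3×#3: length 22, value 181
Best: 181 score.

181 score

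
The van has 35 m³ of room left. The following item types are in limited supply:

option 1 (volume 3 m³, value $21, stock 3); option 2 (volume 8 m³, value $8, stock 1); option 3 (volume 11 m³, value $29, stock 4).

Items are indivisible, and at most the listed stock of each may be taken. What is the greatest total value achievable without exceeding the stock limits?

Best selections within volume 35 and stock limits:
- 3×option 1 + 2×option 3: volume 31, value 121
- 2×option 1 + 2×option 3: volume 28, value 100
- 3×option 1 + 1×option 2 + 1×option 3: volume 28, value 100
Best: $121.

$121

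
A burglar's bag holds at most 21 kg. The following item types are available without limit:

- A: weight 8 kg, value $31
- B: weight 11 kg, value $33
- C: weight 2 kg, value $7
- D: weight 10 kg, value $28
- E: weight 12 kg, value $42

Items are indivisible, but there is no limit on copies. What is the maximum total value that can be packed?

$76

Best value-per-unit is A at 31/8; filling with it alone gives 2×31 = 62.
Optimal mix: 2×A + 2×C → weight 20, value 76.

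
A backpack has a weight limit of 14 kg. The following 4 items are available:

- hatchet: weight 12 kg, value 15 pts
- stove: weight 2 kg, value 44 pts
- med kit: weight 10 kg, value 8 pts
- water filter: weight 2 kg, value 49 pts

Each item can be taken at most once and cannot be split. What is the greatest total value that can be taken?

101 pts

Check high-value combinations within 14 kg:
- stove+med kit+water filter: weight 2+10+2=14, value 44+8+49=101
- stove+water filter: weight 2+2=4, value 44+49=93
- hatchet+water filter: weight 12+2=14, value 15+49=64
Best: 101 pts.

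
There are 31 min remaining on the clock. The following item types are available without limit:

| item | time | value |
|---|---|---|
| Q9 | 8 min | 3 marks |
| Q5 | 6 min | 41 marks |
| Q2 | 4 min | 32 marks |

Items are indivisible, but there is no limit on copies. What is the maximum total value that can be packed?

233 marks

Best value-per-unit is Q2 at 32/4; filling with it alone gives 7×32 = 224.
Optimal mix: 1×Q5 + 6×Q2 → time 30, value 233.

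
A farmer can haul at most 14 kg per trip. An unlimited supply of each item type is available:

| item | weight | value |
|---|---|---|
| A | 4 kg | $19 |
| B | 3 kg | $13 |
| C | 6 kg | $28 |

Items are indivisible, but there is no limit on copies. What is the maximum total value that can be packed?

$66

Best value-per-unit is A at 19/4; filling with it alone gives 3×19 = 57.
Optimal mix: 2×A + 1×C → weight 14, value 66.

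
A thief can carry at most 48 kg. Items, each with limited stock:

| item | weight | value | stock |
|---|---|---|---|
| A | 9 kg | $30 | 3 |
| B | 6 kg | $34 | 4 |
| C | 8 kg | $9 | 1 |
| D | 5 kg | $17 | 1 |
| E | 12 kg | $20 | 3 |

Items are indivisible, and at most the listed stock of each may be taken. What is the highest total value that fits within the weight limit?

Top feasible selections:
- 2×A + 4×B + 1×D: weight 47, value 213
- 2×A + 4×B: weight 42, value 196
- 3×A + 3×B: weight 45, value 192
- 1×A + 4×B + 1×C + 1×D: weight 46, value 192
Best: $213.

$213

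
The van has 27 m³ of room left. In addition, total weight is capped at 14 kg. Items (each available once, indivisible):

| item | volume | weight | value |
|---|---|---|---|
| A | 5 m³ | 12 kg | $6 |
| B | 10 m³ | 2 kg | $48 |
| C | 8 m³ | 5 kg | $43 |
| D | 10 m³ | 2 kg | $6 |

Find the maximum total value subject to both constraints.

Feasible sets respecting both limits:
- B+C: volume 18, weight 7, value 91
- A+B: volume 15, weight 14, value 54
- B+D: volume 20, weight 4, value 54
- C+D: volume 18, weight 7, value 49
Best: $91.

$91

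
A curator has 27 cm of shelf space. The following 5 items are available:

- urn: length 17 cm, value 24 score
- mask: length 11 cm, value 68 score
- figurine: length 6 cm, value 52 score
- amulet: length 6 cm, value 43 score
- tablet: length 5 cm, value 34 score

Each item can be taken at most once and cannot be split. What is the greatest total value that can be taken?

163 score

Check high-value combinations within 27 cm:
- mask+figurine+amulet: length 11+6+6=23, value 68+52+43=163
- mask+figurine+tablet: length 11+6+5=22, value 68+52+34=154
- mask+amulet+tablet: length 11+6+5=22, value 68+43+34=145
Best: 163 score.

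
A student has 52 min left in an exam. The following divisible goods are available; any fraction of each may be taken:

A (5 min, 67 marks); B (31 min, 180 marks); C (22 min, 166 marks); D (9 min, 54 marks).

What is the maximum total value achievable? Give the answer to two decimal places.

379.90

Take in order of value per unit:
- A (67/5 per unit): all 5 → value 67, running total 67.00
- C (166/22 per unit): all 22 → value 166, running total 233.00
- D (54/9 per unit): all 9 → value 54, running total 287.00
- B (180/31 per unit): 16 of 31 → value 16×180/31 = 92.9032, running total 379.90
Total 379.90.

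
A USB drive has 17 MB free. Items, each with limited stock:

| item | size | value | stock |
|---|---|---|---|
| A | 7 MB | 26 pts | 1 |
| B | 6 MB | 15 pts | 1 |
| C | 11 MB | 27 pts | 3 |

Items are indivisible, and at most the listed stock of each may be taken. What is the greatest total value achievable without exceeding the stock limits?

Top feasible selections:
- 1×B + 1×C: size 17, value 42
- 1×A + 1×B: size 13, value 41
- 1×C: size 11, value 27
Best: 42 pts.

42 pts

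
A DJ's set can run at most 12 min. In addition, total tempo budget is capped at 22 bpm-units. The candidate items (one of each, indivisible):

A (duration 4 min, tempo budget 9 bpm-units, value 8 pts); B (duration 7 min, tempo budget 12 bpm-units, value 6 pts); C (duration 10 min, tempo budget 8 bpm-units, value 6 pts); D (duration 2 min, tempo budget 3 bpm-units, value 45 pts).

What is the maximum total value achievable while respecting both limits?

53 pts

Feasible sets respecting both limits:
- A+D: duration 6, tempo budget 12, value 53
- B+D: duration 9, tempo budget 15, value 51
- C+D: duration 12, tempo budget 11, value 51
Best: 53 pts.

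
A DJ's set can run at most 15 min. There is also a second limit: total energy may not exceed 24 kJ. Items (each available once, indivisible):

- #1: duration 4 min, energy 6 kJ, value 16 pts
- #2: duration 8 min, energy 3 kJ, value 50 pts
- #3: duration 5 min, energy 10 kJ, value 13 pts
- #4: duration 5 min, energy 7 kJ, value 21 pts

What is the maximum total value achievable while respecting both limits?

Feasible sets respecting both limits:
- #2+#4: duration 13, energy 10, value 71
- #1+#2: duration 12, energy 9, value 66
- #2+#3: duration 13, energy 13, value 63
Best: 71 pts.

71 pts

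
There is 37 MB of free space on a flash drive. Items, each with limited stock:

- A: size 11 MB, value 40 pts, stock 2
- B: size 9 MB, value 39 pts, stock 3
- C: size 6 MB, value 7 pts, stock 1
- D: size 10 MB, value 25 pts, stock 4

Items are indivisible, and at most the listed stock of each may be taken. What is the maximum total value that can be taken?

142 pts

Top feasible selections:
- 3×B + 1×D: size 37, value 142
- 2×A + 1×B + 1×C: size 37, value 126
- 1×A + 2×B + 1×C: size 35, value 125
- 3×B + 1×C: size 33, value 124
Best: 142 pts.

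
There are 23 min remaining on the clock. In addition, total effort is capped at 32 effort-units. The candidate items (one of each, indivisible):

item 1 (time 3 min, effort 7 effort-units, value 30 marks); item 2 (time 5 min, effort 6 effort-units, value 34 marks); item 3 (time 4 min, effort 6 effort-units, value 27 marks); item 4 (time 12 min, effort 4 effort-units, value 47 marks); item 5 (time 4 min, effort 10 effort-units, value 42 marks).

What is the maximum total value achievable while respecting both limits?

Feasible sets respecting both limits:
- item 1+item 3+item 4+item 5: time 23, effort 27, value 146
- item 1+item 2+item 3+item 5: time 16, effort 29, value 133
- item 2+item 4+item 5: time 21, effort 20, value 123
Best: 146 marks.

146 marks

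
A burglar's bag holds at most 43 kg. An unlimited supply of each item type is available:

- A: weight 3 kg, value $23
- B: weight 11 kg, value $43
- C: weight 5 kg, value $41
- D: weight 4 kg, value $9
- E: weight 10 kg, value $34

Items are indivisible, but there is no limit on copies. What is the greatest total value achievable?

Best value-per-unit is C at 41/5; filling with it alone gives 8×41 = 328.
Optimal mix: 1×A + 8×C → weight 43, value 351.

$351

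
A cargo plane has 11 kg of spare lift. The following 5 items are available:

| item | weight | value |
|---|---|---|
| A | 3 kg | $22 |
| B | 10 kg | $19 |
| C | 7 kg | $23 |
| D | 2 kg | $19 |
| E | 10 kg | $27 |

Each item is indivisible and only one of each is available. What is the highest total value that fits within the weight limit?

Check high-value combinations within 11 kg:
- A+C: weight 3+7=10, value 22+23=45
- C+D: weight 7+2=9, value 23+19=42
- A+D: weight 3+2=5, value 22+19=41
- E: weight 10, value 27
Best: $45.

$45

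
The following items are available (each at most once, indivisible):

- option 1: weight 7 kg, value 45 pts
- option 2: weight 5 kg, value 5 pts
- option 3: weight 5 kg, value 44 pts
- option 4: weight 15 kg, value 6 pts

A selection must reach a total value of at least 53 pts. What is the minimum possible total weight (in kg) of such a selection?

Subsets with value ≥ 53, sorted by total weight:
- option 1+option 3: weight 12, value 89
- option 1+option 2+option 3: weight 17, value 94
Minimum weight: 12 kg.

12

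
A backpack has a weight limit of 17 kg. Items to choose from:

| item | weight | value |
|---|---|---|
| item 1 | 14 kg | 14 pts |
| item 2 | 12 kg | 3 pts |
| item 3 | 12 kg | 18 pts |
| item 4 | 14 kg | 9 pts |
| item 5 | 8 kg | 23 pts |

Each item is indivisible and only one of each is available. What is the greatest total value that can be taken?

Check high-value combinations within 17 kg:
- item 5: weight 8, value 23
- item 3: weight 12, value 18
- item 1: weight 14, value 14
- item 4: weight 14, value 9
- item 2: weight 12, value 3
Best: 23 pts.

23 pts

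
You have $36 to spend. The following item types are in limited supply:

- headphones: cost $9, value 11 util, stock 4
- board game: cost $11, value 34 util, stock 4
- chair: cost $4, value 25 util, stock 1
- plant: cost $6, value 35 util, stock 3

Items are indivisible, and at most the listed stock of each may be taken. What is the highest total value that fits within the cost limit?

164 util

Top feasible selections:
- 1×board game + 1×chair + 3×plant: cost 33, value 164
- 1×headphones + 1×chair + 3×plant: cost 31, value 141
Best: 164 util.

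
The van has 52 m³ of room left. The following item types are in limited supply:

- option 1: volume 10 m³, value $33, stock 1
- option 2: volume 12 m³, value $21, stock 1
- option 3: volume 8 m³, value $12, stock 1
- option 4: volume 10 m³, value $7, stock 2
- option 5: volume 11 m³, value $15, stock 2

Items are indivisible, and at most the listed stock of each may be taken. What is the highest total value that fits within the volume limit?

$96

Best selections within volume 52 and stock limits:
- 1×option 1 + 1×option 2 + 1×option 3 + 2×option 5: volume 52, value 96
- 1×option 1 + 1×option 2 + 1×option 3 + 1×option 4 + 1×option 5: volume 51, value 88
- 1×option 1 + 1×option 2 + 2×option 5: volume 44, value 84
Best: $96.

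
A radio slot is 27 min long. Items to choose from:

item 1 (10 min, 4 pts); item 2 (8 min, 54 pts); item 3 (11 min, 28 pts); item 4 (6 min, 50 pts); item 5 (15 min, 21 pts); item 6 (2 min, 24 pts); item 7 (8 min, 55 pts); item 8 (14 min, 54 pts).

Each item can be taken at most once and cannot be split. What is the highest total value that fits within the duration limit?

183 pts

Check high-value combinations within 27 min:
- item 2+item 4+item 6+item 7: duration 8+6+2+8=24, value 54+50+24+55=183
- item 2+item 4+item 7: duration 8+6+8=22, value 54+50+55=159
- item 3+item 4+item 6+item 7: duration 11+6+2+8=27, value 28+50+24+55=157
Best: 183 pts.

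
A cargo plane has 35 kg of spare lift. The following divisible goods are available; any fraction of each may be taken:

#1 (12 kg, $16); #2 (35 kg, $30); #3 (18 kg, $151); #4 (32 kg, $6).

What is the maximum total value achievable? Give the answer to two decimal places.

Take in order of value per unit:
- #3 (151/18 per unit): all 18 → value 151, running total 151.00
- #1 (16/12 per unit): all 12 → value 16, running total 167.00
- #2 (30/35 per unit): 5 of 35 → value 5×30/35 = 4.2857, running total 171.29
Total 171.29.

171.29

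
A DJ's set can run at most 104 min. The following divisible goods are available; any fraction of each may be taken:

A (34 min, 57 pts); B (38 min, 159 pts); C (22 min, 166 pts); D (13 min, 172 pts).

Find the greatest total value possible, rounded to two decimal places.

548.97

Take in order of value per unit:
- D (172/13 per unit): all 13 → value 172, running total 172.00
- C (166/22 per unit): all 22 → value 166, running total 338.00
- B (159/38 per unit): all 38 → value 159, running total 497.00
- A (57/34 per unit): 31 of 34 → value 31×57/34 = 51.9706, running total 548.97
Total 548.97.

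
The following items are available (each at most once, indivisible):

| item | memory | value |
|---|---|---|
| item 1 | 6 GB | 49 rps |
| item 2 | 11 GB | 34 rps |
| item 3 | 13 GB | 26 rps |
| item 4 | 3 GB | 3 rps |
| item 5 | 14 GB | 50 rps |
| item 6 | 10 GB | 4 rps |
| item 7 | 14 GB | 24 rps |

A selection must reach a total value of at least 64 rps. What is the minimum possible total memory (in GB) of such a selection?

17

Subsets with value ≥ 64, sorted by total memory:
- item 1+item 2: memory 17, value 83
- item 1+item 3: memory 19, value 75
- item 1+item 5: memory 20, value 99
Minimum memory: 17 GB.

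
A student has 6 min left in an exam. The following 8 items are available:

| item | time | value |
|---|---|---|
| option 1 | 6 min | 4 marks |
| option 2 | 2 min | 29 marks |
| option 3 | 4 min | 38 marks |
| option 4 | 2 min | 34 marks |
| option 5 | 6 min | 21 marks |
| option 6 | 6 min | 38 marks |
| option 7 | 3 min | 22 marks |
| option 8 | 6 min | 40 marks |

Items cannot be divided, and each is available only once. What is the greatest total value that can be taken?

72 marks

Check high-value combinations within 6 min:
- option 3+option 4: time 4+2=6, value 38+34=72
- option 2+option 3: time 2+4=6, value 29+38=67
- option 2+option 4: time 2+2=4, value 29+34=63
- option 4+option 7: time 2+3=5, value 34+22=56
Best: 72 marks.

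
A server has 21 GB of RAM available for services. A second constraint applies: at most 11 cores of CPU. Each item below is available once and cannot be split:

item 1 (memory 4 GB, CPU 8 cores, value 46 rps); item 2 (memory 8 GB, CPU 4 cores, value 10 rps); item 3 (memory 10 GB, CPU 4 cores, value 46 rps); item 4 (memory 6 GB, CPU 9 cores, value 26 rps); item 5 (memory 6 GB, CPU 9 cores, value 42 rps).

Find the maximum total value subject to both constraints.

Feasible sets respecting both limits:
- item 2+item 3: memory 18, CPU 8, value 56
- item 1: memory 4, CPU 8, value 46
- item 3: memory 10, CPU 4, value 46
Best: 56 rps.

56 rps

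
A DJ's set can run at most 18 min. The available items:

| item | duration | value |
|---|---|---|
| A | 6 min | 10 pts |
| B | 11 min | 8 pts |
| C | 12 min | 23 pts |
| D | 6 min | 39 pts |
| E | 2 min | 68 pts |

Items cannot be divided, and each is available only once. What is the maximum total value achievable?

117 pts

Check high-value combinations within 18 min:
- A+D+E: duration 6+6+2=14, value 10+39+68=117
- D+E: duration 6+2=8, value 39+68=107
- C+E: duration 12+2=14, value 23+68=91
Best: 117 pts.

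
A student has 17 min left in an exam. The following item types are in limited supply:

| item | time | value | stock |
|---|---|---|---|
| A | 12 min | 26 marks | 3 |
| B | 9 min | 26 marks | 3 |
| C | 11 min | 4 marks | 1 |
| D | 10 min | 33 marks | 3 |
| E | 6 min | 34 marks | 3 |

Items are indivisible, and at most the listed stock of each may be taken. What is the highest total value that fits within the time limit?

Top feasible selections:
- 2×E: time 12, value 68
- 1×D + 1×E: time 16, value 67
- 1×B + 1×E: time 15, value 60
- 1×C + 1×E: time 17, value 38
Best: 68 marks.

68 marks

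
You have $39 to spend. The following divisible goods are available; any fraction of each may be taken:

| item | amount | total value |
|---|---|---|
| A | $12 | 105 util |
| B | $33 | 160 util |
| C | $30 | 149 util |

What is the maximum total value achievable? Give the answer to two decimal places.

239.10

Take in order of value per unit:
- A (105/12 per unit): all 12 → value 105, running total 105.00
- C (149/30 per unit): 27 of 30 → value 27×149/30 = 134.1000, running total 239.10
Total 239.10.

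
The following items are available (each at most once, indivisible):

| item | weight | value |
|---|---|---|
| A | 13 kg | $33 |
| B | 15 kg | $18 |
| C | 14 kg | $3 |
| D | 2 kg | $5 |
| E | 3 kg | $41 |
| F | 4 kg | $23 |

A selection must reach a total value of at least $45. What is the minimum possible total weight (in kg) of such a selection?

5

Subsets with value ≥ 45, sorted by total weight:
- D+E: weight 5, value 46
- E+F: weight 7, value 64
Minimum weight: 5 kg.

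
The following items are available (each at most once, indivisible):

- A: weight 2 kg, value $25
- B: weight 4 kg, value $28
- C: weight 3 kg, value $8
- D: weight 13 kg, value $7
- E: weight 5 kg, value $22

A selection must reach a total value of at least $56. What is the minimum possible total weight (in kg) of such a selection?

Subsets with value ≥ 56, sorted by total weight:
- A+B+C: weight 9, value 61
- A+B+E: weight 11, value 75
- B+C+E: weight 12, value 58
Minimum weight: 9 kg.

9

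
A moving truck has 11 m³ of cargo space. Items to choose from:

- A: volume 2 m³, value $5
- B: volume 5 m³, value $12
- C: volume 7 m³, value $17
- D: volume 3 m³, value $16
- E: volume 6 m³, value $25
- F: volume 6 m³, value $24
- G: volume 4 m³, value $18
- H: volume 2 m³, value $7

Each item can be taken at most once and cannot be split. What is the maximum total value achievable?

$48

Check high-value combinations within 11 m³:
- D+E+H: volume 3+6+2=11, value 16+25+7=48
- D+F+H: volume 3+6+2=11, value 16+24+7=47
- A+D+E: volume 2+3+6=11, value 5+16+25=46
- A+D+G+H: volume 2+3+4+2=11, value 5+16+18+7=46
Best: $48.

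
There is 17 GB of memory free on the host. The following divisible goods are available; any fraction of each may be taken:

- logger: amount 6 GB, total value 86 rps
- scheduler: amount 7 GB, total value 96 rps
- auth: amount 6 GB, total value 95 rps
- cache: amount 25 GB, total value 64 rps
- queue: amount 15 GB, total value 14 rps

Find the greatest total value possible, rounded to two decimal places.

249.57

Take in order of value per unit:
- auth (95/6 per unit): all 6 → value 95, running total 95.00
- logger (86/6 per unit): all 6 → value 86, running total 181.00
- scheduler (96/7 per unit): 5 of 7 → value 5×96/7 = 68.5714, running total 249.57
Total 249.57.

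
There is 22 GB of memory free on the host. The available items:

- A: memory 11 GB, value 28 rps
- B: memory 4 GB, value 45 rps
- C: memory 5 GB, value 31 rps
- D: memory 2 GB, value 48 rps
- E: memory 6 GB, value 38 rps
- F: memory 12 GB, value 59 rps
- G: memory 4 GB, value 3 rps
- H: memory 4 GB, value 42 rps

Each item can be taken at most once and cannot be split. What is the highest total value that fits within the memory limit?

This is a 0/1 knapsack; check combinations near the capacity.
- B+C+D+E+H: memory 4+5+2+6+4=21, value 45+31+48+38+42=204
- B+D+F+H: memory 4+2+12+4=22, value 45+48+59+42=194
- B+D+E+G+H: memory 4+2+6+4+4=20, value 45+48+38+3+42=176
- B+D+E+H: memory 4+2+6+4=16, value 45+48+38+42=173
Best: 204 rps.

204 rps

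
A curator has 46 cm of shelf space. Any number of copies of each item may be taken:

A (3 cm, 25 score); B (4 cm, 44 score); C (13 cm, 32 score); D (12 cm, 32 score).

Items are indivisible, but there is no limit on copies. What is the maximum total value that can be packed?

490 score

Best value-per-unit is B at 44/4; filling with it alone gives 11×44 = 484.
Optimal mix: 2×A + 10×B → length 46, value 490.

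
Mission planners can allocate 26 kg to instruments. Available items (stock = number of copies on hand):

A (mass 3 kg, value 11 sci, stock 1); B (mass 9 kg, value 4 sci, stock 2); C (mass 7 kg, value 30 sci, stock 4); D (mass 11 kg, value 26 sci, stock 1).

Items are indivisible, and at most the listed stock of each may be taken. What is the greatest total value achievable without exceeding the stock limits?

101 sci

Best selections within mass 26 and stock limits:
- 1×A + 3×C: mass 24, value 101
- 3×C: mass 21, value 90
Best: 101 sci.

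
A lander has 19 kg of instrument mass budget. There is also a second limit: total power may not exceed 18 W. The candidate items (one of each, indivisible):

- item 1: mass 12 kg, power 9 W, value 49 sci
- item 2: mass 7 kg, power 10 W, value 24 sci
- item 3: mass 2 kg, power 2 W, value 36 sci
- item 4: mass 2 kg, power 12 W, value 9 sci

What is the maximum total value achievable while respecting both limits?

85 sci

Feasible sets respecting both limits:
- item 1+item 3: mass 14, power 11, value 85
- item 2+item 3: mass 9, power 12, value 60
- item 1: mass 12, power 9, value 49
- item 3+item 4: mass 4, power 14, value 45
Best: 85 sci.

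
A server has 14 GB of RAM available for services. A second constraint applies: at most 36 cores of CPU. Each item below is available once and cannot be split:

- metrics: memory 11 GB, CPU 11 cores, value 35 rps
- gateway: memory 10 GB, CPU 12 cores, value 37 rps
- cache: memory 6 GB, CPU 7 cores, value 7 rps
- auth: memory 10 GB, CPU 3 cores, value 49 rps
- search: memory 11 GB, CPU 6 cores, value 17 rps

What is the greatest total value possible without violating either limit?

Feasible sets respecting both limits:
- auth: memory 10, CPU 3, value 49
- gateway: memory 10, CPU 12, value 37
- metrics: memory 11, CPU 11, value 35
Best: 49 rps.

49 rps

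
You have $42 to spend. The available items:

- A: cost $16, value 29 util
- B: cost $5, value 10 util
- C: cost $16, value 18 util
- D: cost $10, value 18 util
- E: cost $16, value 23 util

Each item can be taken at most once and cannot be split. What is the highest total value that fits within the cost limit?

70 util

Check high-value combinations within $42:
- A+D+E: cost 16+10+16=42, value 29+18+23=70
- A+C+D: cost 16+16+10=42, value 29+18+18=65
- A+B+E: cost 16+5+16=37, value 29+10+23=62
- C+D+E: cost 16+10+16=42, value 18+18+23=59
Best: 70 util.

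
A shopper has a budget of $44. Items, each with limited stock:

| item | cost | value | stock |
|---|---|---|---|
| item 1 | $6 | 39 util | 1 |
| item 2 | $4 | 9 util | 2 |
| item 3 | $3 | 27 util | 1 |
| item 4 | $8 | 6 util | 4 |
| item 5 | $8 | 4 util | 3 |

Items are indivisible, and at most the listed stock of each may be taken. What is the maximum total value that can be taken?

Top feasible selections:
- 1×item 1 + 2×item 2 + 1×item 3 + 3×item 4: cost 41, value 102
- 1×item 1 + 2×item 2 + 1×item 3 + 2×item 4 + 1×item 5: cost 41, value 100
- 1×item 1 + 2×item 2 + 1×item 3 + 1×item 4 + 2×item 5: cost 41, value 98
Best: 102 util.

102 util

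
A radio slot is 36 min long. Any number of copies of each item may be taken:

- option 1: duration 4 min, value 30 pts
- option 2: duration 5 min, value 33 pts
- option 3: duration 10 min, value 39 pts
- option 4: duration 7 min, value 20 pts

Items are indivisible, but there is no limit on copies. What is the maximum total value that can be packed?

270 pts

Best value-per-unit is option 1 at 30/4, and filling with it alone uses duration 9×4=36. No mix of the others beats 9×30 = 270.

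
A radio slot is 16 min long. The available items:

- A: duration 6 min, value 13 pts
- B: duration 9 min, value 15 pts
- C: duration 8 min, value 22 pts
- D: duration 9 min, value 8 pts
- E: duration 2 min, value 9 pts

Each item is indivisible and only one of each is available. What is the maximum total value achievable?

This is a 0/1 knapsack; check combinations near the capacity.
- A+C+E: duration 6+8+2=16, value 13+22+9=44
- A+C: duration 6+8=14, value 13+22=35
- C+E: duration 8+2=10, value 22+9=31
Best: 44 pts.

44 pts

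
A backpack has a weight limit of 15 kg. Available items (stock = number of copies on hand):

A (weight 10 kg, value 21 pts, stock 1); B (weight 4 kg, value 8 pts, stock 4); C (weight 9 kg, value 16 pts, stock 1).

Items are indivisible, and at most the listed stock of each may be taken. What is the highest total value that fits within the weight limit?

Best selections within weight 15 and stock limits:
- 1×A + 1×B: weight 14, value 29
- 3×B: weight 12, value 24
- 1×B + 1×C: weight 13, value 24
Best: 29 pts.

29 pts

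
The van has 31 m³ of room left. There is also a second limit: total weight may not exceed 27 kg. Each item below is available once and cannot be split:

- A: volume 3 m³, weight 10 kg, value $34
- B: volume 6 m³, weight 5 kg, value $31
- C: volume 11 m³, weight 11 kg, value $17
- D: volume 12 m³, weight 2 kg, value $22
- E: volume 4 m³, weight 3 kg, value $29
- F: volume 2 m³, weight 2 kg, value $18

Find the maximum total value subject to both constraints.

Feasible sets respecting both limits:
- A+B+D+E+F: volume 27, weight 22, value 134
- A+B+D+E: volume 25, weight 20, value 116
- A+B+E+F: volume 15, weight 20, value 112
Best: $134.

$134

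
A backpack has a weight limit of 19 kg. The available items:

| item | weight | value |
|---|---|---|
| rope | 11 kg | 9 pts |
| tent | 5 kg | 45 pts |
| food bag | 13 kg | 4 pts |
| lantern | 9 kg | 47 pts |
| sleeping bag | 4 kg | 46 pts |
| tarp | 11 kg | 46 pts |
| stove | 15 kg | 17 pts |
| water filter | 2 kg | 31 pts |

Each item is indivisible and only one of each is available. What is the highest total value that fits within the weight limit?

Check high-value combinations within 19 kg:
- tent+lantern+sleeping bag: weight 5+9+4=18, value 45+47+46=138
- lantern+sleeping bag+water filter: weight 9+4+2=15, value 47+46+31=124
- tent+lantern+water filter: weight 5+9+2=16, value 45+47+31=123
- sleeping bag+tarp+water filter: weight 4+11+2=17, value 46+46+31=123
Best: 138 pts.

138 pts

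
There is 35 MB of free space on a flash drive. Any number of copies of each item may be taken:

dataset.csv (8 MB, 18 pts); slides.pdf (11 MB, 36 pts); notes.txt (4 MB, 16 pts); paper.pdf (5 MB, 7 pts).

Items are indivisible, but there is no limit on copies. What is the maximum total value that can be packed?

132 pts

Best value-per-unit is notes.txt at 16/4; filling with it alone gives 8×16 = 128.
Optimal mix: 1×slides.pdf + 6×notes.txt → size 35, value 132.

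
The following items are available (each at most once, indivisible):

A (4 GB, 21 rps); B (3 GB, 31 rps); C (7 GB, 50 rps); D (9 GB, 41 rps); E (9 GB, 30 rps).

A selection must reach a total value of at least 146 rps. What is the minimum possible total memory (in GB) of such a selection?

Subsets with value ≥ 146, sorted by total memory:
- B+C+D+E: memory 28, value 152
- A+B+C+D+E: memory 32, value 173
Minimum memory: 28 GB.

28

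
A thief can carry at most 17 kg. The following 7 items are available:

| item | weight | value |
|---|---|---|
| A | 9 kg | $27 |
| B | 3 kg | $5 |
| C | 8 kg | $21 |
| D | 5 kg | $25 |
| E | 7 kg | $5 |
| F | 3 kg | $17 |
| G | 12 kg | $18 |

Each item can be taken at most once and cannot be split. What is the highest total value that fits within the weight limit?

$69

Check high-value combinations within 17 kg:
- A+D+F: weight 9+5+3=17, value 27+25+17=69
- C+D+F: weight 8+5+3=16, value 21+25+17=63
- A+B+D: weight 9+3+5=17, value 27+5+25=57
- A+D: weight 9+5=14, value 27+25=52
Best: $69.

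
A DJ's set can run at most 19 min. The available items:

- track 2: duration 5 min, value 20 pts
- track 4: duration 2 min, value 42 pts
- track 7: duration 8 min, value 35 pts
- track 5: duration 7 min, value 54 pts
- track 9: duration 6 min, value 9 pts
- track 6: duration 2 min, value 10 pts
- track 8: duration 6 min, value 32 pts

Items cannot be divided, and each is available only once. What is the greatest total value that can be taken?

141 pts

This is a 0/1 knapsack; check combinations near the capacity.
- track 4+track 7+track 5+track 6: duration 2+8+7+2=19, value 42+35+54+10=141
- track 4+track 5+track 6+track 8: duration 2+7+2+6=17, value 42+54+10+32=138
- track 4+track 7+track 5: duration 2+8+7=17, value 42+35+54=131
- track 4+track 5+track 8: duration 2+7+6=15, value 42+54+32=128
- track 2+track 4+track 5+track 6: duration 5+2+7+2=16, value 20+42+54+10=126
Best: 141 pts.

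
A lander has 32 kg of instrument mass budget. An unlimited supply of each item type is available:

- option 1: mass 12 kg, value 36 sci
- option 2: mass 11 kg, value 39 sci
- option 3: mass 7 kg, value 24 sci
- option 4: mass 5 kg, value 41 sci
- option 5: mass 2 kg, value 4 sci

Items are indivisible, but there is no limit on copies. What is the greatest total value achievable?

250 sci

Best value-per-unit is option 4 at 41/5; filling with it alone gives 6×41 = 246.
Optimal mix: 6×option 4 + 1×option 5 → mass 32, value 250.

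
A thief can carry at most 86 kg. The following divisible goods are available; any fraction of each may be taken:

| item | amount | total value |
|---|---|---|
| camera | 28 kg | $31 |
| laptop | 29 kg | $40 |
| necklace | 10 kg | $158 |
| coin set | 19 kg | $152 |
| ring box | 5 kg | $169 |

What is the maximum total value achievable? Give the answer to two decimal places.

544.46

Take in order of value per unit:
- ring box (169/5 per unit): all 5 → value 169, running total 169.00
- necklace (158/10 per unit): all 10 → value 158, running total 327.00
- coin set (152/19 per unit): all 19 → value 152, running total 479.00
- laptop (40/29 per unit): all 29 → value 40, running total 519.00
- camera (31/28 per unit): 23 of 28 → value 23×31/28 = 25.4643, running total 544.46
Total 544.46.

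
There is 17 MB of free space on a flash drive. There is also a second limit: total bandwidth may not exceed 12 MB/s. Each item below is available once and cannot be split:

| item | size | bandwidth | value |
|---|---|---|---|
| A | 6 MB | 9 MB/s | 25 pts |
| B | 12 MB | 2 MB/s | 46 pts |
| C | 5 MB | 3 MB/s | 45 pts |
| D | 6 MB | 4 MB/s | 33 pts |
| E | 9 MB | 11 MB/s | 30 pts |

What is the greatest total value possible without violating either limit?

91 pts

Feasible sets respecting both limits:
- B+C: size 17, bandwidth 5, value 91
- C+D: size 11, bandwidth 7, value 78
- A+C: size 11, bandwidth 12, value 70
Best: 91 pts.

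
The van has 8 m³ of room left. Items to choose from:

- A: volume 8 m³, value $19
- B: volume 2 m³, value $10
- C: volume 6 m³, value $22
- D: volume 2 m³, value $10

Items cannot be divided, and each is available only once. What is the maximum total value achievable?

$32

This is a 0/1 knapsack; check combinations near the capacity.
- B+C: volume 2+6=8, value 10+22=32
- C+D: volume 6+2=8, value 22+10=32
- C: volume 6, value 22
- B+D: volume 2+2=4, value 10+10=20
- A: volume 8, value 19
Best: $32.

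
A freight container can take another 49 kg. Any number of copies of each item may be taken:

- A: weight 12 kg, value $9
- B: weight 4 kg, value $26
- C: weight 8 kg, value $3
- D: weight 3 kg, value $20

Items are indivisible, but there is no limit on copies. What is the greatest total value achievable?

$326

Best value-per-unit is D at 20/3; filling with it alone gives 16×20 = 320.
Optimal mix: 1×B + 15×D → weight 49, value 326.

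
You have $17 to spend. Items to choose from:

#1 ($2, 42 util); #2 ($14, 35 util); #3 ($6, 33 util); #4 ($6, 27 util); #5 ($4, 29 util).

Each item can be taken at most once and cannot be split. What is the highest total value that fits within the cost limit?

This is a 0/1 knapsack; check combinations near the capacity.
- #1+#3+#5: cost 2+6+4=12, value 42+33+29=104
- #1+#3+#4: cost 2+6+6=14, value 42+33+27=102
- #1+#4+#5: cost 2+6+4=12, value 42+27+29=98
Best: 104 util.

104 util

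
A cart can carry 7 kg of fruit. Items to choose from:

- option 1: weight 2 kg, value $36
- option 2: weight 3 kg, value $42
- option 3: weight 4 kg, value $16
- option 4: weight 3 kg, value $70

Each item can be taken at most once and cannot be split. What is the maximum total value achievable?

$112

This is a 0/1 knapsack; check combinations near the capacity.
- option 2+option 4: weight 3+3=6, value 42+70=112
- option 1+option 4: weight 2+3=5, value 36+70=106
- option 3+option 4: weight 4+3=7, value 16+70=86
Best: $112.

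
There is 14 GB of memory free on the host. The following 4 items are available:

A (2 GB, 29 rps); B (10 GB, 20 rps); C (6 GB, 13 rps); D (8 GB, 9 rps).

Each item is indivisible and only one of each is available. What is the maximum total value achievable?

Check high-value combinations within 14 GB:
- A+B: memory 2+10=12, value 29+20=49
- A+C: memory 2+6=8, value 29+13=42
- A+D: memory 2+8=10, value 29+9=38
- A: memory 2, value 29
- C+D: memory 6+8=14, value 13+9=22
Best: 49 rps.

49 rps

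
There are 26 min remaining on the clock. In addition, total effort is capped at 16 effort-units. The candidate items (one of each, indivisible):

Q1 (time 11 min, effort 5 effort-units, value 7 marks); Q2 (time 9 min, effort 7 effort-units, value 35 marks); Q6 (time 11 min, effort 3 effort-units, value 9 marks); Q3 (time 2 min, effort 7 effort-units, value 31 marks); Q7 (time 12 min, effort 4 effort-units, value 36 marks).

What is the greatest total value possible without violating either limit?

Feasible sets respecting both limits:
- Q6+Q3+Q7: time 25, effort 14, value 76
- Q1+Q3+Q7: time 25, effort 16, value 74
- Q2+Q7: time 21, effort 11, value 71
- Q3+Q7: time 14, effort 11, value 67
Best: 76 marks.

76 marks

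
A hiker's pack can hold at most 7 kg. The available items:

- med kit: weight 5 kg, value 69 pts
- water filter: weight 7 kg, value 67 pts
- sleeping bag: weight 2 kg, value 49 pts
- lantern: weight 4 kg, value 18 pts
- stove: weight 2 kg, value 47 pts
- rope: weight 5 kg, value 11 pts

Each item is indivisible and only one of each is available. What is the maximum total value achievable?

118 pts

Check high-value combinations within 7 kg:
- med kit+sleeping bag: weight 5+2=7, value 69+49=118
- med kit+stove: weight 5+2=7, value 69+47=116
- sleeping bag+stove: weight 2+2=4, value 49+47=96
- med kit: weight 5, value 69
Best: 118 pts.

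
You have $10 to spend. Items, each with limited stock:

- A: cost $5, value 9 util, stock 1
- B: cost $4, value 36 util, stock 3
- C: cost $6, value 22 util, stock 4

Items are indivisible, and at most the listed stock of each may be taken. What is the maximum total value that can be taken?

72 util

Best selections within cost 10 and stock limits:
- 2×B: cost 8, value 72
- 1×B + 1×C: cost 10, value 58
- 1×A + 1×B: cost 9, value 45
- 1×B: cost 4, value 36
Best: 72 util.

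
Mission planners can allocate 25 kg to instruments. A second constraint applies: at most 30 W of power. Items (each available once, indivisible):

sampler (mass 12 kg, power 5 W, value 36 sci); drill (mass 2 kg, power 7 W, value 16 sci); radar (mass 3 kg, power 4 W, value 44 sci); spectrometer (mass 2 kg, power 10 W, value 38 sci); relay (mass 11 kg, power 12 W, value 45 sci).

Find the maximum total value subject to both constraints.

Feasible sets respecting both limits:
- sampler+drill+radar+spectrometer: mass 19, power 26, value 134
- radar+spectrometer+relay: mass 16, power 26, value 127
- sampler+spectrometer+relay: mass 25, power 27, value 119
- sampler+radar+spectrometer: mass 17, power 19, value 118
Best: 134 sci.

134 sci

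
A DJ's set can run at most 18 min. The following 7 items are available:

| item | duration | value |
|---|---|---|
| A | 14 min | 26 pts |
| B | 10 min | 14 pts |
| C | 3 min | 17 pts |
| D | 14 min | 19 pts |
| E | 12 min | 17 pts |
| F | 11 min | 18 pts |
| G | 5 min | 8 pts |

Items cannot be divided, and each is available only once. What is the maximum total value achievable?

Check high-value combinations within 18 min:
- A+C: duration 14+3=17, value 26+17=43
- B+C+G: duration 10+3+5=18, value 14+17+8=39
- C+D: duration 3+14=17, value 17+19=36
- C+F: duration 3+11=14, value 17+18=35
- C+E: duration 3+12=15, value 17+17=34
Best: 43 pts.

43 pts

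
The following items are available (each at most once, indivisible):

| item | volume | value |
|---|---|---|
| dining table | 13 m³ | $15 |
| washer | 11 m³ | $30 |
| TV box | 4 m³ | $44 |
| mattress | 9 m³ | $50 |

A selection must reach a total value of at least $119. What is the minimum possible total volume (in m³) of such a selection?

24

Subsets with value ≥ 119, sorted by total volume:
- washer+TV box+mattress: volume 24, value 124
- dining table+washer+TV box+mattress: volume 37, value 139
Minimum volume: 24 m³.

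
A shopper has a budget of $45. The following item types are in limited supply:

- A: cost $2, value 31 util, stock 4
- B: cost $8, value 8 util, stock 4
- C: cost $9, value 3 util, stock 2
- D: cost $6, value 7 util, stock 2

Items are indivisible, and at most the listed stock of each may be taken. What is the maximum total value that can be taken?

162 util

Best selections within cost 45 and stock limits:
- 4×A + 3×B + 2×D: cost 44, value 162
- 4×A + 2×B + 1×C + 2×D: cost 45, value 157
- 4×A + 4×B: cost 40, value 156
Best: 162 util.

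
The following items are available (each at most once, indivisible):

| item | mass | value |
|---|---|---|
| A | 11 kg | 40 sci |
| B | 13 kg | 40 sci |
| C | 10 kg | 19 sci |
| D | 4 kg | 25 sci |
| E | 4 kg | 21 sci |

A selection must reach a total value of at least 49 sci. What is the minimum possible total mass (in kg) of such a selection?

Subsets with value ≥ 49, sorted by total mass:
- A+D: mass 15, value 65
- A+E: mass 15, value 61
- B+D: mass 17, value 65
- B+E: mass 17, value 61
Minimum mass: 15 kg.

15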